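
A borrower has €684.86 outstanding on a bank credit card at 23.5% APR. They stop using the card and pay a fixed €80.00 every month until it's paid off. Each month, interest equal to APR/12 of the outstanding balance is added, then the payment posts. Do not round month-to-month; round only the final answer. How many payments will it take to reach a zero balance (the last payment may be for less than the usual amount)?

Monthly rate r = 23.5%/12 = 1.95833% = 0.0195833.
Recurrence: B ← B·(1+r) − €80.00.
Month 1: interest €13.41; balance after payment €618.27.
Month 2: interest €12.11; balance after payment €550.38.
Closed form: n = −ln(1 − rB₀/P)/ln(1+r) = −ln(0.83235)/ln(1.01958) ≈ 9.462, so the balance reaches zero during payment 10.

10 payments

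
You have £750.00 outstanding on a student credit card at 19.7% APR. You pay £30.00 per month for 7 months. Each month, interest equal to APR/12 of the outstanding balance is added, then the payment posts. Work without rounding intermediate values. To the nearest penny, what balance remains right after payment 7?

£619.92

Monthly rate r = 19.7%/12 = 1.64167% = 0.0164167.
Each month: B ← B·(1+r) − £30.00.
Month 1: interest £12.31; balance after payment £732.31.
Month 2: interest £12.02; balance after payment £714.33.
Month 3: interest £11.73; balance after payment £696.06.
Month 4: interest £11.43; balance after payment £677.49.
Month 5: interest £11.12; balance after payment £658.61.
Month 6: interest £10.81; balance after payment £639.42.
Month 7: interest £10.50; balance after payment £619.92.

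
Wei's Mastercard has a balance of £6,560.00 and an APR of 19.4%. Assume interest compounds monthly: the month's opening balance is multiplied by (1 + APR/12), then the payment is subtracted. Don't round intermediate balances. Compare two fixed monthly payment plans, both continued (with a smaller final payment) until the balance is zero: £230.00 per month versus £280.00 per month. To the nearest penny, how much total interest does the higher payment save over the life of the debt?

Monthly rate r = 19.4%/12 = 1.61667% = 0.0161667.
At £230.00/mo: n = ⌈−ln(1 − rB₀/P)/ln(1+r)⌉ = 39 payments (last £126.77); total interest = total paid − £6,560.00 = £2,306.77.
At £280.00/mo: 30 payments (last £191.78); total interest £1,751.78.
Interest saved = £2,306.77 − £1,751.78 = £554.99.

£554.99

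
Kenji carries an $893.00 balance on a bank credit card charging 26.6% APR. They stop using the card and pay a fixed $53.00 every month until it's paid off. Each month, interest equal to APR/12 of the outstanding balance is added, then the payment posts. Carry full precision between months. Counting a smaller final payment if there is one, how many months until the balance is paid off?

Monthly rate r = 26.6%/12 = 2.21667% = 0.0221667.
Recurrence: B ← B·(1+r) − $53.00.
Month 1: interest $19.79; balance after payment $859.79.
Month 2: interest $19.06; balance after payment $825.85.
Closed form: n = −ln(1 − rB₀/P)/ln(1+r) = −ln(0.62651)/ln(1.02217) ≈ 21.327, so the balance reaches zero during payment 22.

22 months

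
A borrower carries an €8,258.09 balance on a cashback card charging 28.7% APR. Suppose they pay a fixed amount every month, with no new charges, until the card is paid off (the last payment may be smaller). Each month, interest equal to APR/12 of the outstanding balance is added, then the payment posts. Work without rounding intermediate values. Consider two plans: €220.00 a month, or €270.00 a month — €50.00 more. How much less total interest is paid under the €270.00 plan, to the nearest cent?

Monthly rate r = 28.7%/12 = 2.39167% = 0.0239167.
At €220.00/mo: n = ⌈−ln(1 − rB₀/P)/ln(1+r)⌉ = 97 payments (last €106.80); total interest = total paid − €8,258.09 = €12,968.71.
At €270.00/mo: 56 payments (last €171.92); total interest €6,763.83.
Interest saved = €12,968.71 − €6,763.83 = €6,204.88.

€6,204.88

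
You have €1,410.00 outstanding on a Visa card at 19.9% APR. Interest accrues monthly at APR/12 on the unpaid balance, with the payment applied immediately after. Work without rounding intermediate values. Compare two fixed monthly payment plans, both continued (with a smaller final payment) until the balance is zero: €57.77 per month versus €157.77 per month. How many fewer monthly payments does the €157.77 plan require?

Monthly rate r = 19.9%/12 = 1.65833% = 0.0165833.
At €57.77/mo: n = ⌈−ln(1 − rB₀/P)/ln(1+r)⌉ = 32 payments (last €31.41); total interest = total paid − €1,410.00 = €412.28.
At €157.77/mo: 10 payments (last €119.04); total interest €128.97.
Payments saved = 32 − 10 = 22.

22 fewer payments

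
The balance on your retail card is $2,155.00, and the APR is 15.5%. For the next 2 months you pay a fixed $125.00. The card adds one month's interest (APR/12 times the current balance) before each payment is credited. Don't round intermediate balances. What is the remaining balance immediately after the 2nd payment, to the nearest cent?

Monthly rate r = 15.5%/12 = 1.29167% = 0.0129167.
Each month: B ← B·(1+r) − $125.00.
Month 1: interest $27.84; balance after payment $2,057.84.
Month 2: interest $26.58; balance after payment $1,959.42.

$1,959.42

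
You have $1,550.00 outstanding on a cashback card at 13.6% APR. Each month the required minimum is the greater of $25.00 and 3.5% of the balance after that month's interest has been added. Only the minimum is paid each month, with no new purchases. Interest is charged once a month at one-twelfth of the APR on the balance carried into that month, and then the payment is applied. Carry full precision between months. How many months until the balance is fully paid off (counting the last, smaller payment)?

Monthly rate r = 13.6%/12 = 1.13333% = 0.0113333.
While 3.5% of the post-interest balance exceeds $25.00, each month B ← (B·(1+r))·(1 − 0.035), i.e. B shrinks by the factor (1+r)·0.965 = 0.97594.
This holds for months 1–33. Entering month 34 the balance is $693.82; 3.5% of the post-interest balance is now below $25.00, so the flat $25.00 minimum applies from here.
From month 34 a fixed $25.00 at rate r clears $693.82 in 34 more payments. Total: 33 + 34 = 67 months.

67 months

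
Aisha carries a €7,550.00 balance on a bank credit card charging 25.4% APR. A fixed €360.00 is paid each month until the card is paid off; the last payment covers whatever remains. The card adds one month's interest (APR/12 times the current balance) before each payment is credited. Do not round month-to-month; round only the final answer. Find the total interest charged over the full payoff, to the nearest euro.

€2,536

Monthly rate r = 25.4%/12 = 2.11667% = 0.0211667.
Payoff takes n = ⌈−ln(1 − rB₀/P)/ln(1+r)⌉ = ⌈28.017⌉ = 29 payments; the last is €6.03.
Total paid = 28·€360.00 + €6.03 = €10,086.03.
Total interest = total paid − principal = €10,086.03 − €7,550.00 = €2,536.03.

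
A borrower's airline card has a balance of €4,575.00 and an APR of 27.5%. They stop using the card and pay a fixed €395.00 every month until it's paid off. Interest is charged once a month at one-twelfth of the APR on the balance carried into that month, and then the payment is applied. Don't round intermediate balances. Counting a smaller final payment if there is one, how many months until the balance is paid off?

14 payments

Monthly rate r = 27.5%/12 = 2.29167% = 0.0229167.
Recurrence: B ← B·(1+r) − €395.00.
Month 1: interest €104.84; balance after payment €4,284.84.
Month 2: interest €98.19; balance after payment €3,988.04.
Closed form: n = −ln(1 − rB₀/P)/ln(1+r) = −ln(0.73457)/ln(1.02292) ≈ 13.614, so the balance reaches zero during payment 14.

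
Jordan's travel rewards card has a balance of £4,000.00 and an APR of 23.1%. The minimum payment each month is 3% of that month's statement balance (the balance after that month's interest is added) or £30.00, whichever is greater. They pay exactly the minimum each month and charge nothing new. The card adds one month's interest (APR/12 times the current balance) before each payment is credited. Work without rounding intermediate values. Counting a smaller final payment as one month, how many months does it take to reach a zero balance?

Monthly rate r = 23.1%/12 = 1.925% = 0.01925.
While 3% of the post-interest balance exceeds £30.00, each month B ← (B·(1+r))·(1 − 0.03), i.e. B shrinks by the factor (1+r)·0.97 = 0.98867.
This holds for months 1–124. Entering month 125 the balance is £974.01; 3% of the post-interest balance is now below £30.00, so the flat £30.00 minimum applies from here.
From month 125 a fixed £30.00 at rate r clears £974.01 in 52 more payments. Total: 124 + 52 = 176 months.

176 months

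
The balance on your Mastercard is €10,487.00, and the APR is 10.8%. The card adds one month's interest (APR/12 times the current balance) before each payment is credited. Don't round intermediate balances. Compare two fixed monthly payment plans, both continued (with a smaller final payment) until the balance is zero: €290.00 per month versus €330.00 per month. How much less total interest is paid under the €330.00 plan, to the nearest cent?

Monthly rate r = 10.8%/12 = 0.9% = 0.009.
At €290.00/mo: n = ⌈−ln(1 − rB₀/P)/ln(1+r)⌉ = 44 payments (last €273.68); total interest = total paid − €10,487.00 = €2,256.68.
At €330.00/mo: 38 payments (last €198.31); total interest €1,921.31.
Interest saved = €2,256.68 − €1,921.31 = €335.37.

€335.37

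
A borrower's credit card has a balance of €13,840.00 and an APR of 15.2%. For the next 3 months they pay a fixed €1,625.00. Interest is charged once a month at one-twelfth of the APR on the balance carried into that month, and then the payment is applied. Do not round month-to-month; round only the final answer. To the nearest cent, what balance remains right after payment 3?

Monthly rate r = 15.2%/12 = 1.26667% = 0.0126667.
Each month: B ← B·(1+r) − €1,625.00.
Month 1: interest €175.31; balance after payment €12,390.31.
Month 2: interest €156.94; balance after payment €10,922.25.
Month 3: interest €138.35; balance after payment €9,435.60.

€9,435.60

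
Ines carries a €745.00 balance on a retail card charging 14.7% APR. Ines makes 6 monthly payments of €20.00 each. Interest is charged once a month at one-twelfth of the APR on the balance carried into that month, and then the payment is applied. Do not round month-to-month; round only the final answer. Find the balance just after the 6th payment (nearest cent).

Monthly rate r = 14.7%/12 = 1.225% = 0.01225.
Each month: B ← B·(1+r) − €20.00.
Month 1: interest €9.13; balance after payment €734.13.
Month 2: interest €8.99; balance after payment €723.12.
Month 3: interest €8.86; balance after payment €711.98.
Month 4: interest €8.72; balance after payment €700.70.
Month 5: interest €8.58; balance after payment €689.28.
Month 6: interest €8.44; balance after payment €677.73.

€677.73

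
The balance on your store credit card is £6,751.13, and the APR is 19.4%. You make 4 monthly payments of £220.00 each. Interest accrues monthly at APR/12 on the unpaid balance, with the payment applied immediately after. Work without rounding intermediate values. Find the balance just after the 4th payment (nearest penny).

£6,296.83

Monthly rate r = 19.4%/12 = 1.61667% = 0.0161667.
Each month: B ← B·(1+r) − £220.00.
Month 1: interest £109.14; balance after payment £6,640.27.
Month 2: interest £107.35; balance after payment £6,527.62.
Month 3: interest £105.53; balance after payment £6,413.15.
Month 4: interest £103.68; balance after payment £6,296.83.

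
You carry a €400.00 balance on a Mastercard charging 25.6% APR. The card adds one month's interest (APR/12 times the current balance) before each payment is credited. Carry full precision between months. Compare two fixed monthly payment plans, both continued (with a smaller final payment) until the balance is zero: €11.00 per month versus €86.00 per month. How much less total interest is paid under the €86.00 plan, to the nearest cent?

Monthly rate r = 25.6%/12 = 2.13333% = 0.0213333.
At €11.00/mo: n = ⌈−ln(1 − rB₀/P)/ln(1+r)⌉ = 71 payments (last €9.08); total interest = total paid − €400.00 = €379.08.
At €86.00/mo: 5 payments (last €81.78); total interest €25.78.
Interest saved = €379.08 − €25.78 = €353.30.

€353.30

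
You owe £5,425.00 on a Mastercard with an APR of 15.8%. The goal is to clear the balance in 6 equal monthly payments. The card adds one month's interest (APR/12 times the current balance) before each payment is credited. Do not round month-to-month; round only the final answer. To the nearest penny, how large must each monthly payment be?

Monthly rate r = 15.8%/12 = 1.31667% = 0.0131667.
Level-payment amortization: P = B₀·r / (1 − (1+r)^(−n)) = 5425.00·0.0131667 / (1 − 1.01317^(−6)).
Denominator 1 − (1+r)^(−6) = 0.0754835521.
P = 71.4292 / 0.0754835521 ≈ 946.29.

£946.29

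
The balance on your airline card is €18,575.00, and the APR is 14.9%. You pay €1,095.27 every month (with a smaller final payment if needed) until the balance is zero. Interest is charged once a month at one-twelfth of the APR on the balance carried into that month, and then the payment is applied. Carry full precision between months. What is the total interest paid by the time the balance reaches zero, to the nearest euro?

€2,413

Monthly rate r = 14.9%/12 = 1.24167% = 0.0124167.
Payoff takes n = ⌈−ln(1 − rB₀/P)/ln(1+r)⌉ = ⌈19.161⌉ = 20 payments; the last is €177.54.
Total paid = 19·€1,095.27 + €177.54 = €20,987.67.
Total interest = total paid − principal = €20,987.67 − €18,575.00 = €2,412.67.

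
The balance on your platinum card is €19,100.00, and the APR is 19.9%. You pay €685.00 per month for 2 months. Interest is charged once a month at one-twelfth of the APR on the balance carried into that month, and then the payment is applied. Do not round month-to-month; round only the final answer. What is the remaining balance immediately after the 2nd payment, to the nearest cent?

Monthly rate r = 19.9%/12 = 1.65833% = 0.0165833.
Each month: B ← B·(1+r) − €685.00.
Month 1: interest €316.74; balance after payment €18,731.74.
Month 2: interest €310.63; balance after payment €18,357.38.

€18,357.38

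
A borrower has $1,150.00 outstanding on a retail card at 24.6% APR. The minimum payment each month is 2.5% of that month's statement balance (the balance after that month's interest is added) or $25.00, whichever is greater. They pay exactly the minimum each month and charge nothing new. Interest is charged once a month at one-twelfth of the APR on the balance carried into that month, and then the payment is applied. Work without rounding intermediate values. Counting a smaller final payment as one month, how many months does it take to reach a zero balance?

Monthly rate r = 24.6%/12 = 2.05% = 0.0205.
While 2.5% of the post-interest balance exceeds $25.00, each month B ← (B·(1+r))·(1 − 0.025), i.e. B shrinks by the factor (1+r)·0.975 = 0.99499.
This holds for months 1–32. Entering month 33 the balance is $979.18; 2.5% of the post-interest balance is now below $25.00, so the flat $25.00 minimum applies from here.
From month 33 a fixed $25.00 at rate r clears $979.18 in 81 more payments. Total: 32 + 81 = 113 months.

113 months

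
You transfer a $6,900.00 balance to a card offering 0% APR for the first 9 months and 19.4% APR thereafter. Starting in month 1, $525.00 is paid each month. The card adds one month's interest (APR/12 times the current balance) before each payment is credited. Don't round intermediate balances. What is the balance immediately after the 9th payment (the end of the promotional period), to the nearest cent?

$2,175.00

Promo months 1–9 at r₀ = 0%/12 = 0; months 10+ at r₁ = 19.4%/12 = 0.0161667.
After month 9 (no interest yet): B = $6,900.00 − 9·$525.00 = $2,175.00.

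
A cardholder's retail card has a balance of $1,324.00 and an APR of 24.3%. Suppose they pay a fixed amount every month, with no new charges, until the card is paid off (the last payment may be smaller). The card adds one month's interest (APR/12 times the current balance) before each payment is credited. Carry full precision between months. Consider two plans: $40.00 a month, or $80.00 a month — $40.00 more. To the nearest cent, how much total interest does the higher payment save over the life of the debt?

$584.80

Monthly rate r = 24.3%/12 = 2.025% = 0.02025.
At $40.00/mo: n = ⌈−ln(1 − rB₀/P)/ln(1+r)⌉ = 56 payments (last $13.80); total interest = total paid − $1,324.00 = $889.80.
At $80.00/mo: 21 payments (last $29.00); total interest $305.00.
Interest saved = $889.80 − $305.00 = $584.80.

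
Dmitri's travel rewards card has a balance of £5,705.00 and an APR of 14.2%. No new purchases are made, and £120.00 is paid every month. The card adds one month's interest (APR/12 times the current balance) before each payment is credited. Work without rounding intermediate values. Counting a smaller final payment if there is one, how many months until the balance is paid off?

71 payments

Monthly rate r = 14.2%/12 = 1.18333% = 0.0118333.
Recurrence: B ← B·(1+r) − £120.00.
Month 1: interest £67.51; balance after payment £5,652.51.
Month 2: interest £66.89; balance after payment £5,599.40.
Closed form: n = −ln(1 − rB₀/P)/ln(1+r) = −ln(0.43742)/ln(1.01183) ≈ 70.288, so the balance reaches zero during payment 71.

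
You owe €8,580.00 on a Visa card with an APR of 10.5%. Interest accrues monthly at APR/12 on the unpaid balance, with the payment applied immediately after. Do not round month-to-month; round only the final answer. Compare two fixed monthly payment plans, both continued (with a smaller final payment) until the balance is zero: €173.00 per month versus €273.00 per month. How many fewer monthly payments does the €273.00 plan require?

Monthly rate r = 10.5%/12 = 0.875% = 0.00875.
At €173.00/mo: n = ⌈−ln(1 − rB₀/P)/ln(1+r)⌉ = 66 payments (last €56.04); total interest = total paid − €8,580.00 = €2,721.04.
At €273.00/mo: 37 payments (last €249.34); total interest €1,497.34.
Payments saved = 66 − 37 = 29.

29 fewer payments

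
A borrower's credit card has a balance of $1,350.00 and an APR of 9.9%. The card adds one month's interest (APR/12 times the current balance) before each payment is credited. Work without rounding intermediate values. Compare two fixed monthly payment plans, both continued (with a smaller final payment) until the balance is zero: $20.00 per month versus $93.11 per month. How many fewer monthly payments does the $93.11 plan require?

84 fewer payments

Monthly rate r = 9.9%/12 = 0.825% = 0.00825.
At $20.00/mo: n = ⌈−ln(1 − rB₀/P)/ln(1+r)⌉ = 100 payments (last $1.23); total interest = total paid − $1,350.00 = $631.23.
At $93.11/mo: 16 payments (last $47.19); total interest $93.84.
Payments saved = 100 − 16 = 84.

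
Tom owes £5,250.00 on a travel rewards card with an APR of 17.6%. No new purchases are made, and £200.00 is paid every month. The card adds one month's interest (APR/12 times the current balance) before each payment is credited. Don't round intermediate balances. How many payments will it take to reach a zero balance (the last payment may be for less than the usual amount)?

34 months

Monthly rate r = 17.6%/12 = 1.46667% = 0.0146667.
Recurrence: B ← B·(1+r) − £200.00.
Month 1: interest £77.00; balance after payment £5,127.00.
Month 2: interest £75.20; balance after payment £5,002.20.
Closed form: n = −ln(1 − rB₀/P)/ln(1+r) = −ln(0.615)/ln(1.01467) ≈ 33.388, so the balance reaches zero during payment 34.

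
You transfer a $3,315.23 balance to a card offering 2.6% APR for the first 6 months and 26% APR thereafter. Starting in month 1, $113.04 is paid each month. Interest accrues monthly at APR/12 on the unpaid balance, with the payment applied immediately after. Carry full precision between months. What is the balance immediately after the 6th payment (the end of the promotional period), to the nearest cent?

Promo months 1–6 at r₀ = 2.6%/12 = 0.00216667; months 7+ at r₁ = 26%/12 = 0.0216667.
After month 6: iterate B ← B·(1+r₀) − $113.04 for 6 months → $2,676.64.

$2,676.64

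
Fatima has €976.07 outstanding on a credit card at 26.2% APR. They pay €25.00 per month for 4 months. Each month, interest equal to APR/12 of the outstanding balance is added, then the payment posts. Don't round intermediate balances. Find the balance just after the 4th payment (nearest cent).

€960.82

Monthly rate r = 26.2%/12 = 2.18333% = 0.0218333.
Each month: B ← B·(1+r) − €25.00.
Month 1: interest €21.31; balance after payment €972.38.
Month 2: interest €21.23; balance after payment €968.61.
Month 3: interest €21.15; balance after payment €964.76.
Month 4: interest €21.06; balance after payment €960.82.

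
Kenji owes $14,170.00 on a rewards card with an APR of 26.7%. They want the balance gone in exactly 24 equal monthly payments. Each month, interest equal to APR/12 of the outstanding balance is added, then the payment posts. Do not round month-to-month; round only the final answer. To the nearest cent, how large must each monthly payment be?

$768.41

Monthly rate r = 26.7%/12 = 2.225% = 0.02225.
Level-payment amortization: P = B₀·r / (1 − (1+r)^(−n)) = 14170.00·0.02225 / (1 − 1.02225^(−24)).
Denominator 1 − (1+r)^(−24) = 0.410302701.
P = 315.282 / 0.410302701 ≈ 768.41.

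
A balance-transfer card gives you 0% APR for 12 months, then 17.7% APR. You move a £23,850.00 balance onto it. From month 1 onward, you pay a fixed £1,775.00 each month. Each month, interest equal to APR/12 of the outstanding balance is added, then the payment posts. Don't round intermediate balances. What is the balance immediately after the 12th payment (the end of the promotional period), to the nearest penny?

£2,550.00

Promo months 1–12 at r₀ = 0%/12 = 0; months 13+ at r₁ = 17.7%/12 = 0.01475.
After month 12 (no interest yet): B = £23,850.00 − 12·£1,775.00 = £2,550.00.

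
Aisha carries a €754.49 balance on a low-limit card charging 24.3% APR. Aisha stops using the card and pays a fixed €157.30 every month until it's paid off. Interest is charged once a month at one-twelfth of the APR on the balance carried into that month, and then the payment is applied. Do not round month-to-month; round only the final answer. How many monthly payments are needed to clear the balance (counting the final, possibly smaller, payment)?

Monthly rate r = 24.3%/12 = 2.025% = 0.02025.
Recurrence: B ← B·(1+r) − €157.30.
Month 1: interest €15.28; balance after payment €612.47.
Month 2: interest €12.40; balance after payment €467.57.
Month 3: interest €9.47; balance after payment €319.74.
Month 4: interest €6.47; balance after payment €168.91.
Month 5: interest €3.42; balance after payment €15.03.
Month 6: interest €0.30; balance after payment €0.00.

6 payments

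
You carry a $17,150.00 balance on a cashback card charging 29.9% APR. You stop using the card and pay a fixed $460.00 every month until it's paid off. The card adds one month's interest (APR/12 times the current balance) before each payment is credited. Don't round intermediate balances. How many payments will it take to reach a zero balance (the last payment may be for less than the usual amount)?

Monthly rate r = 29.9%/12 = 2.49167% = 0.0249167.
Recurrence: B ← B·(1+r) − $460.00.
Month 1: interest $427.32; balance after payment $17,117.32.
Month 2: interest $426.51; balance after payment $17,083.83.
Closed form: n = −ln(1 − rB₀/P)/ln(1+r) = −ln(0.071042)/ln(1.02492) ≈ 107.450, so the balance reaches zero during payment 108.

108 payments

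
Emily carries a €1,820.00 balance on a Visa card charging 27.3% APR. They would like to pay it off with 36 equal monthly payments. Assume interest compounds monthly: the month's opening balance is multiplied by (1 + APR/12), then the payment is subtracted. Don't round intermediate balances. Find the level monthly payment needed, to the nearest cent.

Monthly rate r = 27.3%/12 = 2.275% = 0.02275.
Level-payment amortization: P = B₀·r / (1 − (1+r)^(−n)) = 1820.00·0.02275 / (1 − 1.02275^(−36)).
Denominator 1 − (1+r)^(−36) = 0.555063099.
P = 41.405 / 0.555063099 ≈ 74.60.

€74.60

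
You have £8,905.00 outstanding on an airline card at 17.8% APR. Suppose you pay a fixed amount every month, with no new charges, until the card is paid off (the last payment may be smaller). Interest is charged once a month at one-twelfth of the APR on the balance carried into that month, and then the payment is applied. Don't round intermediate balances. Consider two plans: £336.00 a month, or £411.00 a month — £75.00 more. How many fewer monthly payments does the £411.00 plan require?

7 fewer payments

Monthly rate r = 17.8%/12 = 1.48333% = 0.0148333.
At £336.00/mo: n = ⌈−ln(1 − rB₀/P)/ln(1+r)⌉ = 34 payments (last £308.96); total interest = total paid − £8,905.00 = £2,491.96.
At £411.00/mo: 27 payments (last £136.68); total interest £1,917.68.
Payments saved = 34 − 27 = 7.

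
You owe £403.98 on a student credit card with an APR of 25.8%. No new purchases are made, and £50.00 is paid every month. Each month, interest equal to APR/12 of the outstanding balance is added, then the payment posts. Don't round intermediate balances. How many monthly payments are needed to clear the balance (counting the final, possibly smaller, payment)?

9 payments

Monthly rate r = 25.8%/12 = 2.15% = 0.0215.
Recurrence: B ← B·(1+r) − £50.00.
Month 1: interest £8.69; balance after payment £362.67.
Month 2: interest £7.80; balance after payment £320.46.
Closed form: n = −ln(1 − rB₀/P)/ln(1+r) = −ln(0.82629)/ln(1.0215) ≈ 8.970, so the balance reaches zero during payment 9.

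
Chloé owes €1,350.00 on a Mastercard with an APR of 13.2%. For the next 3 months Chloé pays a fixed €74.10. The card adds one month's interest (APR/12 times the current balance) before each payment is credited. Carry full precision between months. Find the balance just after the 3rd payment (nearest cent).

€1,170.29

Monthly rate r = 13.2%/12 = 1.1% = 0.011.
Each month: B ← B·(1+r) − €74.10.
Month 1: interest €14.85; balance after payment €1,290.75.
Month 2: interest €14.20; balance after payment €1,230.85.
Month 3: interest €13.54; balance after payment €1,170.29.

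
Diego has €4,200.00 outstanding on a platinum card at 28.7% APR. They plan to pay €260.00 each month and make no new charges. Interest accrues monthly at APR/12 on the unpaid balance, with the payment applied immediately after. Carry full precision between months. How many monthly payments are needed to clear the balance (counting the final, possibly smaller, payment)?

Monthly rate r = 28.7%/12 = 2.39167% = 0.0239167.
Recurrence: B ← B·(1+r) − €260.00.
Month 1: interest €100.45; balance after payment €4,040.45.
Month 2: interest €96.63; balance after payment €3,877.08.
Closed form: n = −ln(1 − rB₀/P)/ln(1+r) = −ln(0.61365)/ln(1.02392) ≈ 20.661, so the balance reaches zero during payment 21.

21 payments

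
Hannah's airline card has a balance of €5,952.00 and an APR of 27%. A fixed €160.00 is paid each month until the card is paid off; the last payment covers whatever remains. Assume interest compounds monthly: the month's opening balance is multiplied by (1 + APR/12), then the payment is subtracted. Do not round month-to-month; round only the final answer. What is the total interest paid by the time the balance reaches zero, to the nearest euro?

Monthly rate r = 27%/12 = 2.25% = 0.0225.
Payoff takes n = ⌈−ln(1 − rB₀/P)/ln(1+r)⌉ = ⌈81.526⌉ = 82 payments; the last is €84.62.
Total paid = 81·€160.00 + €84.62 = €13,044.62.
Total interest = total paid − principal = €13,044.62 − €5,952.00 = €7,092.62.

€7,093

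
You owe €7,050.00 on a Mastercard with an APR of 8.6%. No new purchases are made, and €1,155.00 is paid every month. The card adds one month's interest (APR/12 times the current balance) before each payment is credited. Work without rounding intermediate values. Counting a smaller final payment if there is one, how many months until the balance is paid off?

7 months

Monthly rate r = 8.6%/12 = 0.716667% = 0.00716667.
Recurrence: B ← B·(1+r) − €1,155.00.
Month 1: interest €50.52; balance after payment €5,945.52.
Month 2: interest €42.61; balance after payment €4,833.13.
Closed form: n = −ln(1 − rB₀/P)/ln(1+r) = −ln(0.95626)/ln(1.00717) ≈ 6.264, so the balance reaches zero during payment 7.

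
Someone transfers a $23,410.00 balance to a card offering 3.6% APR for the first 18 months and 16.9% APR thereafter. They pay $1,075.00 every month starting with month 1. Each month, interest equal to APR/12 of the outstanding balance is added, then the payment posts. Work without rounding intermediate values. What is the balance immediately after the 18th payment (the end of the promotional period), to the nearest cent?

Promo months 1–18 at r₀ = 3.6%/12 = 0.003; months 19+ at r₁ = 16.9%/12 = 0.0140833.
After month 18: iterate B ← B·(1+r₀) − $1,075.00 for 18 months → $4,855.49.

$4,855.49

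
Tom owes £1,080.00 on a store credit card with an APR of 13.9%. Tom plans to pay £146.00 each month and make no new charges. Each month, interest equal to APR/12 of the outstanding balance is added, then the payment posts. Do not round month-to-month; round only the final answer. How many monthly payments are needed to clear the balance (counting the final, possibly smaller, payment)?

8 payments

Monthly rate r = 13.9%/12 = 1.15833% = 0.0115833.
Recurrence: B ← B·(1+r) − £146.00.
Month 1: interest £12.51; balance after payment £946.51.
Month 2: interest £10.96; balance after payment £811.47.
Closed form: n = −ln(1 − rB₀/P)/ln(1+r) = −ln(0.91432)/ln(1.01158) ≈ 7.778, so the balance reaches zero during payment 8.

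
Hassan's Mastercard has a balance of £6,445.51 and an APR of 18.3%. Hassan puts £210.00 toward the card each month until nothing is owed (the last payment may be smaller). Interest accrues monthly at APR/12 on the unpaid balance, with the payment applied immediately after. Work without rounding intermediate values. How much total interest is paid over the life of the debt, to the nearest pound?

Monthly rate r = 18.3%/12 = 1.525% = 0.01525.
Payoff takes n = ⌈−ln(1 − rB₀/P)/ln(1+r)⌉ = ⌈41.707⌉ = 42 payments; the last is £148.89.
Total paid = 41·£210.00 + £148.89 = £8,758.89.
Total interest = total paid − principal = £8,758.89 − £6,445.51 = £2,313.38.

£2,313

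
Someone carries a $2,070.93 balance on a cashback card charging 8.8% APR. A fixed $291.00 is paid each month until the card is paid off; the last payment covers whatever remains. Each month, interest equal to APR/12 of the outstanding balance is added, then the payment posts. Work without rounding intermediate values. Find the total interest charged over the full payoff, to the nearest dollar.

Monthly rate r = 8.8%/12 = 0.733333% = 0.00733333.
Payoff takes n = ⌈−ln(1 − rB₀/P)/ln(1+r)⌉ = ⌈7.336⌉ = 8 payments; the last is $97.95.
Total paid = 7·$291.00 + $97.95 = $2,134.95.
Total interest = total paid − principal = $2,134.95 − $2,070.93 = $64.02.

$64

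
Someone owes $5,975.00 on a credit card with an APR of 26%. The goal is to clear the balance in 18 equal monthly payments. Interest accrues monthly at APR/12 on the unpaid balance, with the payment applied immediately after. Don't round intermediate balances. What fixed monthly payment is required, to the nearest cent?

$404.41

Monthly rate r = 26%/12 = 2.16667% = 0.0216667.
Level-payment amortization: P = B₀·r / (1 − (1+r)^(−n)) = 5975.00·0.0216667 / (1 − 1.02167^(−18)).
Denominator 1 − (1+r)^(−18) = 0.320117339.
P = 129.458 / 0.320117339 ≈ 404.41.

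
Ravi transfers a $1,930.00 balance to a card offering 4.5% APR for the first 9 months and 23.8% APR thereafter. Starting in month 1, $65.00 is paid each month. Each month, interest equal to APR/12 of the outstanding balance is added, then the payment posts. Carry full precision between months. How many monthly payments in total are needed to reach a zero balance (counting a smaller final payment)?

38 months

Promo months 1–9 at r₀ = 4.5%/12 = 0.00375; months 10+ at r₁ = 23.8%/12 = 0.0198333.
After month 9: iterate B ← B·(1+r₀) − $65.00 for 9 months → $1,402.27.
Then at r₁ with $65.00/mo: n₂ = −ln(1 − r₁·B/P)/ln(1+r₁) ≈ 28.43 → 29 more payments.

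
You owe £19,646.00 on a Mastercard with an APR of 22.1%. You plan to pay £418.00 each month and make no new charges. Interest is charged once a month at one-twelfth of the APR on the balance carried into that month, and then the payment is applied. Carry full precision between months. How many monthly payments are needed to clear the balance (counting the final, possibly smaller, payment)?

110 payments

Monthly rate r = 22.1%/12 = 1.84167% = 0.0184167.
Recurrence: B ← B·(1+r) − £418.00.
Month 1: interest £361.81; balance after payment £19,589.81.
Month 2: interest £360.78; balance after payment £19,532.59.
Closed form: n = −ln(1 − rB₀/P)/ln(1+r) = −ln(0.13442)/ln(1.01842) ≈ 109.967, so the balance reaches zero during payment 110.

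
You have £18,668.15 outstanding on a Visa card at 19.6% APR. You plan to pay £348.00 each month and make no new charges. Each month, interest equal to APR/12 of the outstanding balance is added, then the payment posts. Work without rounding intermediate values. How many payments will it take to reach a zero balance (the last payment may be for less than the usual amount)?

129 months

Monthly rate r = 19.6%/12 = 1.63333% = 0.0163333.
Recurrence: B ← B·(1+r) − £348.00.
Month 1: interest £304.91; balance after payment £18,625.06.
Month 2: interest £304.21; balance after payment £18,581.27.
Closed form: n = −ln(1 − rB₀/P)/ln(1+r) = −ln(0.12381)/ln(1.01633) ≈ 128.939, so the balance reaches zero during payment 129.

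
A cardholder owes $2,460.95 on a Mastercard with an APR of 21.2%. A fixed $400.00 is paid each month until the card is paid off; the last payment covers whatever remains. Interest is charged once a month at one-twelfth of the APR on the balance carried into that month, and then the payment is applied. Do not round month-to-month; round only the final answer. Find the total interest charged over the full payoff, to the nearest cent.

Monthly rate r = 21.2%/12 = 1.76667% = 0.0176667.
Payoff takes n = ⌈−ln(1 − rB₀/P)/ln(1+r)⌉ = ⌈6.570⌉ = 7 payments; the last is $229.05.
Total paid = 6·$400.00 + $229.05 = $2,629.05.
Total interest = total paid − principal = $2,629.05 − $2,460.95 = $168.10.

$168.10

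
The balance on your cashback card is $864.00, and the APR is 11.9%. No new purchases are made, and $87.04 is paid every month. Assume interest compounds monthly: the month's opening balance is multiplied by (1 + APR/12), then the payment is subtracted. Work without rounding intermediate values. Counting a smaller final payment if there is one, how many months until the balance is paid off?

Monthly rate r = 11.9%/12 = 0.991667% = 0.00991667.
Recurrence: B ← B·(1+r) − $87.04.
Month 1: interest $8.57; balance after payment $785.53.
Month 2: interest $7.79; balance after payment $706.28.
Closed form: n = −ln(1 − rB₀/P)/ln(1+r) = −ln(0.90156)/ln(1.00992) ≈ 10.501, so the balance reaches zero during payment 11.

11 months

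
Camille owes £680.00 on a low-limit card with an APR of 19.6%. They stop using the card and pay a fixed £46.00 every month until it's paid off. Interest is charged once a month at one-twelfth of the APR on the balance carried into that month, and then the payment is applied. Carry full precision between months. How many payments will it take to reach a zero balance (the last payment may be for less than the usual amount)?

Monthly rate r = 19.6%/12 = 1.63333% = 0.0163333.
Recurrence: B ← B·(1+r) − £46.00.
Month 1: interest £11.11; balance after payment £645.11.
Month 2: interest £10.54; balance after payment £609.64.
Closed form: n = −ln(1 − rB₀/P)/ln(1+r) = −ln(0.75855)/ln(1.01633) ≈ 17.057, so the balance reaches zero during payment 18.

18 payments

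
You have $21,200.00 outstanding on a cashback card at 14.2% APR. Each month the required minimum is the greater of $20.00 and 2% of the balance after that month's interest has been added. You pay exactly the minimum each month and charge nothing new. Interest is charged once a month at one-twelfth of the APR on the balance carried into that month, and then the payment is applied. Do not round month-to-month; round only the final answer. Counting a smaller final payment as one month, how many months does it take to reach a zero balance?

438 months

Monthly rate r = 14.2%/12 = 1.18333% = 0.0118333.
While 2% of the post-interest balance exceeds $20.00, each month B ← (B·(1+r))·(1 − 0.02), i.e. B shrinks by the factor (1+r)·0.98 = 0.9916.
This holds for months 1–364. Entering month 365 the balance is $982.42; 2% of the post-interest balance is now below $20.00, so the flat $20.00 minimum applies from here.
From month 365 a fixed $20.00 at rate r clears $982.42 in 74 more payments. Total: 364 + 74 = 438 months.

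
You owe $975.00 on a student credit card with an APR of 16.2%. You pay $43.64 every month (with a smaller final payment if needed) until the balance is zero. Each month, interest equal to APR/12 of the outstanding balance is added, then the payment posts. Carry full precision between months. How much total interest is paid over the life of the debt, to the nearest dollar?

Monthly rate r = 16.2%/12 = 1.35% = 0.0135.
Payoff takes n = ⌈−ln(1 − rB₀/P)/ln(1+r)⌉ = ⌈26.771⌉ = 27 payments; the last is $33.68.
Total paid = 26·$43.64 + $33.68 = $1,168.32.
Total interest = total paid − principal = $1,168.32 − $975.00 = $193.32.

$193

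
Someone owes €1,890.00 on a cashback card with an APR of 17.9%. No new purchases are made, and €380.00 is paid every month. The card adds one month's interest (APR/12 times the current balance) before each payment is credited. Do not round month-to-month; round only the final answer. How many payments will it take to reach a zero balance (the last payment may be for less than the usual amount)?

6 months

Monthly rate r = 17.9%/12 = 1.49167% = 0.0149167.
Recurrence: B ← B·(1+r) − €380.00.
Month 1: interest €28.19; balance after payment €1,538.19.
Month 2: interest €22.94; balance after payment €1,181.14.
Month 3: interest €17.62; balance after payment €818.76.
Month 4: interest €12.21; balance after payment €450.97.
Month 5: interest €6.73; balance after payment €77.70.
Month 6: interest €1.16; balance after payment €0.00.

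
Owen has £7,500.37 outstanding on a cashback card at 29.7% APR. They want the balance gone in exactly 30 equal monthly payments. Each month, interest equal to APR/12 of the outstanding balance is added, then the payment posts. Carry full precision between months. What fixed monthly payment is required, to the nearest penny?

Monthly rate r = 29.7%/12 = 2.475% = 0.02475.
Level-payment amortization: P = B₀·r / (1 − (1+r)^(−n)) = 7500.37·0.02475 / (1 − 1.02475^(−30)).
Denominator 1 − (1+r)^(−30) = 0.519755732.
P = 185.634 / 0.519755732 ≈ 357.16.

£357.16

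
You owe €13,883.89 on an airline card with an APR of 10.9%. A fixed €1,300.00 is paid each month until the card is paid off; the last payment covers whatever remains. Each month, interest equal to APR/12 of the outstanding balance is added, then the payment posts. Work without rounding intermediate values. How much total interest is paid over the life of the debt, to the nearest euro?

€788

Monthly rate r = 10.9%/12 = 0.908333% = 0.00908333.
Payoff takes n = ⌈−ln(1 − rB₀/P)/ln(1+r)⌉ = ⌈11.285⌉ = 12 payments; the last is €371.74.
Total paid = 11·€1,300.00 + €371.74 = €14,671.74.
Total interest = total paid − principal = €14,671.74 − €13,883.89 = €787.85.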